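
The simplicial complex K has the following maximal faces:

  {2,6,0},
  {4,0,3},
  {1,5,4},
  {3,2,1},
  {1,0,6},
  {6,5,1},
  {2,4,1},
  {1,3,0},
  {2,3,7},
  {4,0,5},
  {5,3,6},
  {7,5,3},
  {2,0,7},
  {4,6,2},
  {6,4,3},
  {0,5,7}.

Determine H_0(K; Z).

H_0 ≅ Z.

Fix the vertex order 0 < 1 < 2 < 3 < 4 < 5 < 6 < 7 and write every simplex with vertices in increasing order. Then dim K = 2 and the simplices of K are:

  0-simplices (8): [0], [1], [2], [3], [4], [5], [6], [7]
  1-simplices (24): (24 of them)
  2-simplices (16): [0,1,3], [0,1,6], [0,2,6], [0,2,7], [0,3,4], [0,4,5], [0,5,7], [1,2,3], [1,2,4], [1,4,5], [1,5,6], [2,3,7], [2,4,6], [3,4,6], [3,5,6], [3,5,7]

Hence C_0 ≅ Z^8, C_1 ≅ Z^24, C_2 ≅ Z^16.

∂_1: C_1 → C_0 sends each edge [p,q] (with p < q) to q − p.
The 8×24 boundary matrix has rank 7 and Smith normal form diag(1,1,1,1,1,1,1).

Boundary ∂_2: C_2 → C_1 sends each 2-simplex [p,q,r] to [q,r] − [p,r] + [p,q]. For instance
  ∂[0,5,7] = [5,7] − [0,7] + [0,5],
  ∂[0,1,6] = [1,6] − [0,6] + [0,1].
As a 24×16 matrix over Z this has rank 15, with invariant factors (1,1,1,1,1,1,1,1,1,1,1,1,1,1,1).

Now H_k = ker ∂_k / im ∂_{k+1}, so:

  H_0: rank C_0 − rank ∂_1 = 8 − 7 = 1, and the invariant factors of ∂_1 are all 1, so H_0 ≅ Z.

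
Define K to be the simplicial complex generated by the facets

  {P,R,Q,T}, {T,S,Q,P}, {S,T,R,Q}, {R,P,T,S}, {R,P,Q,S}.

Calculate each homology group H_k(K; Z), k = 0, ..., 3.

K has 5 vertices, 10 edges, 10 triangles, 5 3-simplices.
rank ∂_0 = 0, rank ∂_1 = 4 ⇒ b_0 = 5 − 0 − 4 = 1; all invariant factors of ∂_1 are 1 so no torsion. So H_0 ≅ Z.
rank ∂_1 = 4, rank ∂_2 = 6 ⇒ b_1 = 10 − 4 − 6 = 0; all invariant factors of ∂_2 are 1 so no torsion. So H_1 ≅ 0.
rank ∂_2 = 6, rank ∂_3 = 4 ⇒ b_2 = 10 − 6 − 4 = 0; all invariant factors of ∂_3 are 1 so no torsion. So H_2 ≅ 0.
rank ∂_3 = 4, rank ∂_4 = 0 ⇒ b_3 = 5 − 4 − 0 = 1. So H_3 ≅ Z.

H_0 ≅ Z,  H_1 = 0,  H_2 = 0,  H_3 ≅ Z.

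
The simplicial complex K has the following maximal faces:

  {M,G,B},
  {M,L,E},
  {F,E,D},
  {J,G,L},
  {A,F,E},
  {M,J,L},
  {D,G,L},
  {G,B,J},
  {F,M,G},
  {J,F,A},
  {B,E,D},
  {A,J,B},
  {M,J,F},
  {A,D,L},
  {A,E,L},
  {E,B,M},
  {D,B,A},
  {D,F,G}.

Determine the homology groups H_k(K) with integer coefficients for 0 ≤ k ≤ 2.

Fix the vertex order A < B < D < E < F < G < J < L < M and write every simplex with vertices in increasing order. Then dim K = 2 and the simplices of K are:

  0-simplices (9): A, B, D, E, F, G, J, L, M
  1-simplices (27): AB, AD, AE, AF, AJ, AL, BD, BE, BG, BJ, BM, DE, DF, DG, DL, EF, EL, EM, FG, FJ, FM, GJ, GL, GM, JL, JM, LM
  2-simplices (18): ABD, ABJ, ADL, AEF, AEL, AFJ, BDE, BEM, BGJ, BGM, DEF, DFG, DGL, ELM, FGM, FJM, GJL, JLM

so the chain groups are C_0 ≅ Z^9, C_1 ≅ Z^27, C_2 ≅ Z^18.

Boundary ∂_1: C_1 → C_0 is given by ∂[p,q] = [q] − [p]. For instance
  ∂DE = E − D.
This gives a 9×27 integer matrix of rank 8; reducing to Smith normal form yields diagonal entries (1,1,1,1,1,1,1,1).

Boundary ∂_2: C_2 → C_1 maps a triangle to the signed sum of its edges. For instance
  ∂FJM = JM − FM + FJ,
  ∂ELM = LM − EM + EL.
The resulting 27×18 matrix has rank 18, and its Smith normal form has invariant factors (1,1,1,1,1,1,1,1,1,1,1,1,1,1,1,1,1,2).

From H_k ≅ ker(∂_k) / im(∂_{k+1}) we obtain:

  H_0: rank C_0 − rank ∂_1 = 9 − 8 = 1, and the invariant factors of ∂_1 are all 1, so H_0 = Z.
  H_1: rank ker ∂_1 − rank ∂_2 = (27 − 8) − 18 = 1, and ∂_2 has invariant factor 2 > 1, so H_1 = Z ⊕ Z/2.
  H_2: rank ker ∂_2 − rank ∂_3 = (18 − 18) − 0 = 0, and there is no ∂_3, so H_2 = 0.

H_0 = Z,  H_1 = Z ⊕ Z/2,  H_2 = 0.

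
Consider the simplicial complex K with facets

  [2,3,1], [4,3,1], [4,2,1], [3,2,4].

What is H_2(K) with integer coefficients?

H_2 = Z.

Fix the vertex order 1 < 2 < 3 < 4 and write every simplex with vertices in increasing order. Then dim K = 2 and the simplices of K are:

  0-simplices (4): [1], [2], [3], [4]
  1-simplices (6): [1,2], [1,3], [1,4], [2,3], [2,4], [3,4]
  2-simplices (4): [1,2,3], [1,2,4], [1,3,4], [2,3,4]

so the chain groups are C_0 ≅ Z^4, C_1 ≅ Z^6, C_2 ≅ Z^4.

Boundary ∂_1: C_1 → C_0 sends each edge [p,q] (with p < q) to q − p. For instance
  ∂[2,4] = [4] − [2].
The 4×6 boundary matrix has rank 3 and Smith normal form diag(1,1,1).

∂_2: C_2 → C_1 sends each 2-simplex [p,q,r] to [q,r] − [p,r] + [p,q]. For instance
  ∂[1,2,4] = [2,4] − [1,4] + [1,2],
  ∂[1,3,4] = [3,4] − [1,4] + [1,3].
As a 6×4 matrix over Z this has rank 3, with invariant factors (1,1,1).

Reading off H_k = ker ∂_k / im ∂_{k+1}:

  H_2: rank ker ∂_2 − rank ∂_3 = (4 − 3) − 0 = 1, and there is no ∂_3, so H_2 = Z.

(K is a triangulation of the 2-sphere S^2.)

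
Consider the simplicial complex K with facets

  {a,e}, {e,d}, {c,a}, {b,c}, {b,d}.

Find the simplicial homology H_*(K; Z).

We work with the vertex ordering a < b < c < d < e. The simplices of K, each written with vertices in increasing order, are:

  0-simplices (5): a, b, c, d, e
  1-simplices (5): ac, ae, bc, bd, de

Hence C_0 ≅ Z^5, C_1 ≅ Z^5.

The boundary map ∂_1: C_1 → C_0 maps an edge to its endpoints' difference, ∂[p,q] = q − p.
The resulting 5×5 matrix has rank 4, and its Smith normal form has invariant factors (1,1,1,1).

Computing H_k = (kernel of ∂_k) / (image of ∂_{k+1}):

  H_0: rank C_0 − rank ∂_1 = 5 − 4 = 1, and the invariant factors of ∂_1 are all 1, so H_0 = Z.
  H_1: rank ker ∂_1 − rank ∂_2 = (5 − 4) − 0 = 1, and there is no ∂_2, so H_1 = Z.

(K is a triangulation of the circle S^1.)

H_0 = Z,  H_1 = Z.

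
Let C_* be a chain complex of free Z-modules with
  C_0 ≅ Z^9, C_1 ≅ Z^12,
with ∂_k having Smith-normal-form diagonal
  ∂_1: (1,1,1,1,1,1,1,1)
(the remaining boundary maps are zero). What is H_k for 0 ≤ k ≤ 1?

H_0 ≅ Z,  H_1 ≅ Z^4.

H_0: b_0 = 9 − 0 − 8 = 1; torsion from ∂_1 factors > 1: none. So H_0 ≅ Z.
H_1: b_1 = 12 − 8 − 0 = 4; torsion from ∂_2 factors > 1: none. So H_1 ≅ Z^4.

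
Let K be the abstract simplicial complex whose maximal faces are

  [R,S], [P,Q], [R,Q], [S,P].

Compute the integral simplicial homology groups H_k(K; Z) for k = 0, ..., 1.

Take the total order P < Q < R < S on the vertex set. Then K (dimension 1) consists of the simplices:

  0-simplices (4): P, Q, R, S
  1-simplices (4): PQ, PS, QR, RS

Hence C_0 ≅ Z^4, C_1 ≅ Z^4.

∂_1: C_1 → C_0 maps an edge to its endpoints' difference, ∂[p,q] = q − p. For instance
  ∂PS = S − P.
The resulting 4×4 matrix has rank 3, and its Smith normal form has invariant factors (1,1,1).

Computing H_k = (kernel of ∂_k) / (image of ∂_{k+1}):

  H_0: rank C_0 − rank ∂_1 = 4 − 3 = 1, and the invariant factors of ∂_1 are all 1, so H_0 = Z.
  H_1: rank ker ∂_1 − rank ∂_2 = (4 − 3) − 0 = 1, and there is no ∂_2, so H_1 = Z.

H_0 = Z,  H_1 = Z.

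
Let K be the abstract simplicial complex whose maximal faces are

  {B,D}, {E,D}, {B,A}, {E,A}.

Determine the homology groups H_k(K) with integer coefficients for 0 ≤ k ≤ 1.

Take the total order A < B < D < E on the vertex set. Then K (dimension 1) consists of the simplices:

  0-simplices (4): A, B, D, E
  1-simplices (4): AB, AE, BD, DE

giving chain groups C_0 ≅ Z^4, C_1 ≅ Z^4.

Boundary ∂_1: C_1 → C_0 is given by ∂[p,q] = [q] − [p]. For instance
  ∂AE = E − A.
As a 4×4 matrix over Z this has rank 3, with invariant factors (1,1,1).

Computing H_k = (kernel of ∂_k) / (image of ∂_{k+1}):

  H_0: rank C_0 − rank ∂_1 = 4 − 3 = 1, and the invariant factors of ∂_1 are all 1, so H_0 = Z.
  H_1: rank ker ∂_1 − rank ∂_2 = (4 − 3) − 0 = 1, and there is no ∂_2, so H_1 = Z.

H_0 = Z,  H_1 = Z.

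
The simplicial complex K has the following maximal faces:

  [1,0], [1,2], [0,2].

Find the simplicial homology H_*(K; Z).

H_0 = Z,  H_1 = Z.

We work with the vertex ordering 0 < 1 < 2. The simplices of K, each written with vertices in increasing order, are:

  0-simplices (3): [0], [1], [2]
  1-simplices (3): [0,1], [0,2], [1,2]

Hence C_0 ≅ Z^3, C_1 ≅ Z^3.

Boundary ∂_1: C_1 → C_0 sends each edge [p,q] (with p < q) to q − p.
The resulting 3×3 matrix has rank 2, and its Smith normal form has invariant factors (1,1).

Reading off H_k = ker ∂_k / im ∂_{k+1}:

  H_0: rank C_0 − rank ∂_1 = 3 − 2 = 1, and the invariant factors of ∂_1 are all 1, so H_0 ≅ Z.
  H_1: rank ker ∂_1 − rank ∂_2 = (3 − 2) − 0 = 1, and there is no ∂_2, so H_1 ≅ Z.

(K is a triangulation of the circle S^1.)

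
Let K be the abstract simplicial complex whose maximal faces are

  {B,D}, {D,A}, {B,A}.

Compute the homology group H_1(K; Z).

Order the vertices as A < B < D. Listing each simplex with vertices in this order, K has dimension 1 with simplices:

  0-simplices (3): A, B, D
  1-simplices (3): AB, AD, BD

so the chain groups are C_0 ≅ Z^3, C_1 ≅ Z^3.

Boundary ∂_1: C_1 → C_0 sends each edge [p,q] (with p < q) to q − p.
This gives a 3×3 integer matrix of rank 2; reducing to Smith normal form yields diagonal entries (1,1).

Reading off H_k = ker ∂_k / im ∂_{k+1}:

  H_1: rank ker ∂_1 − rank ∂_2 = (3 − 2) − 0 = 1, and there is no ∂_2, so H_1 = Z.

(K is a triangulation of the circle S^1.)

H_1 = Z.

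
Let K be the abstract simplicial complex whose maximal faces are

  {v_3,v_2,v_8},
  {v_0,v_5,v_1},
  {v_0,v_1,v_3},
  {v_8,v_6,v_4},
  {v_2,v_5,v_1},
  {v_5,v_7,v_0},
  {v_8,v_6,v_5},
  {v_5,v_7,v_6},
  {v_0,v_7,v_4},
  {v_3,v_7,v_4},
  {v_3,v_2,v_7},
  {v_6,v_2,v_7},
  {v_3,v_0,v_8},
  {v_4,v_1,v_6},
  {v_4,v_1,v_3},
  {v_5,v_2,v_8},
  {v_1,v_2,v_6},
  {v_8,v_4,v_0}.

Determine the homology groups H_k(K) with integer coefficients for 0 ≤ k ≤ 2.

H_0 ≅ Z,  H_1 ≅ Z ⊕ Z/2Z,  H_2 = 0.

Order the vertices as v_0 < v_1 < v_2 < v_3 < v_4 < v_5 < v_6 < v_7 < v_8. Listing each simplex with vertices in this order, K has dimension 2 with simplices:

  0-simplices (9): [v_0], [v_1], [v_2], [v_3], [v_4], [v_5], [v_6], [v_7], [v_8]
  1-simplices (27): (27 of them)
  2-simplices (18): (18 of them)

so the chain groups are C_0 ≅ Z^9, C_1 ≅ Z^27, C_2 ≅ Z^18.

∂_1: C_1 → C_0 is given by ∂[p,q] = [q] − [p]. For instance
  ∂[v_1,v_4] = [v_4] − [v_1].
The 9×27 boundary matrix has rank 8 and Smith normal form diag(1,1,1,1,1,1,1,1).

The boundary map ∂_2: C_2 → C_1 sends each 2-simplex [p,q,r] to [q,r] − [p,r] + [p,q]. For instance
  ∂[v_4,v_6,v_8] = [v_6,v_8] − [v_4,v_8] + [v_4,v_6],
  ∂[v_2,v_3,v_8] = [v_3,v_8] − [v_2,v_8] + [v_2,v_3].
The 27×18 boundary matrix has rank 18 and Smith normal form diag(1,1,1,1,1,1,1,1,1,1,1,1,1,1,1,1,1,2).

From H_k ≅ ker(∂_k) / im(∂_{k+1}) we obtain:

  H_0: rank C_0 − rank ∂_1 = 9 − 8 = 1, and the invariant factors of ∂_1 are all 1, so H_0 ≅ Z.
  H_1: rank ker ∂_1 − rank ∂_2 = (27 − 8) − 18 = 1, and ∂_2 has invariant factor 2 > 1, so H_1 ≅ Z ⊕ Z/2Z.
  H_2: rank ker ∂_2 − rank ∂_3 = (18 − 18) − 0 = 0, and there is no ∂_3, so H_2 ≅ 0.

As a check, the Euler characteristic is 9 − 27 + 18 = 0, which agrees with 1 − 1 + 0 = 0.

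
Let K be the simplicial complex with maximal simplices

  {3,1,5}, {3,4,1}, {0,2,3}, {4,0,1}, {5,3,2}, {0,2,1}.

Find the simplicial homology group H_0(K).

Take the total order 0 < 1 < 2 < 3 < 4 < 5 on the vertex set. Then K (dimension 2) consists of the simplices:

  0-simplices (6): [0], [1], [2], [3], [4], [5]
  1-simplices (12): [0,1], [0,2], [0,3], [0,4], [1,2], [1,3], [1,4], [1,5], [2,3], [2,5], [3,4], [3,5]
  2-simplices (6): [0,1,2], [0,1,4], [0,2,3], [1,3,4], [1,3,5], [2,3,5]

so the chain groups are C_0 ≅ Z^6, C_1 ≅ Z^12, C_2 ≅ Z^6.

The boundary map ∂_1: C_1 → C_0 is given by ∂[p,q] = [q] − [p].
The 6×12 boundary matrix has rank 5 and Smith normal form diag(1,1,1,1,1).

Boundary ∂_2: C_2 → C_1 maps a triangle to the signed sum of its edges. For instance
  ∂[0,1,4] = [1,4] − [0,4] + [0,1],
  ∂[1,3,4] = [3,4] − [1,4] + [1,3].
As a 12×6 matrix over Z this has rank 6, with invariant factors (1,1,1,1,1,1).

Reading off H_k = ker ∂_k / im ∂_{k+1}:

  H_0: rank C_0 − rank ∂_1 = 6 − 5 = 1, and the invariant factors of ∂_1 are all 1, so H_0 = Z.

(K is a triangulation of the cylinder S^1 x I.)

H_0 ≅ Z.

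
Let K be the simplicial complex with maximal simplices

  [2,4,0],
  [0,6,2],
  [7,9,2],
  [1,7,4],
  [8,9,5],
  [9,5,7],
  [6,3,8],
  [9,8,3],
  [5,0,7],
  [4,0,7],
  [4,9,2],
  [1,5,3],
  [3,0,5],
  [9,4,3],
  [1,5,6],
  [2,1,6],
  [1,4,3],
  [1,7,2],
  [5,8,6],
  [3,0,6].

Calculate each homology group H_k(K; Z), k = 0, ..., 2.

H_0 = Z,  H_1 = Z ⊕ Z/2,  H_2 = 0.

K has 10 vertices, 30 edges, 20 triangles.
rank ∂_0 = 0, rank ∂_1 = 9 ⇒ b_0 = 10 − 0 − 9 = 1; all invariant factors of ∂_1 are 1 so no torsion. So H_0 = Z.
rank ∂_1 = 9, rank ∂_2 = 20 ⇒ b_1 = 30 − 9 − 20 = 1; ∂_2 has invariant factor(s) [2] giving torsion. So H_1 = Z ⊕ Z/2.
rank ∂_2 = 20, rank ∂_3 = 0 ⇒ b_2 = 20 − 20 − 0 = 0. So H_2 = 0.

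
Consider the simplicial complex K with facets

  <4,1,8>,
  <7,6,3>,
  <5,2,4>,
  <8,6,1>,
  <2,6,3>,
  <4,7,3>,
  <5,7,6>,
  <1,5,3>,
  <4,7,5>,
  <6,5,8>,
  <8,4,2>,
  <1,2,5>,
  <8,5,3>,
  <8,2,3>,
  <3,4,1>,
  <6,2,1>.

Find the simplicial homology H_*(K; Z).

H_0 ≅ Z,  H_1 ≅ Z^2,  H_2 ≅ Z.

We work with the vertex ordering 1 < 2 < 3 < 4 < 5 < 6 < 7 < 8. The simplices of K, each written with vertices in increasing order, are:

  0-simplices (8): [1], [2], [3], [4], [5], [6], [7], [8]
  1-simplices (24): (24 of them)
  2-simplices (16): [1,2,5], [1,2,6], [1,3,4], [1,3,5], [1,4,8], [1,6,8], [2,3,6], [2,3,8], [2,4,5], [2,4,8], [3,4,7], [3,5,8], [3,6,7], [4,5,7], [5,6,7], [5,6,8]

so the chain groups are C_0 ≅ Z^8, C_1 ≅ Z^24, C_2 ≅ Z^16.

The boundary map ∂_1: C_1 → C_0 maps an edge to its endpoints' difference, ∂[p,q] = q − p. For instance
  ∂[2,4] = [4] − [2].
This gives a 8×24 integer matrix of rank 7; reducing to Smith normal form yields diagonal entries (1,1,1,1,1,1,1).

∂_2: C_2 → C_1 maps a triangle to the signed sum of its edges. For instance
  ∂[3,6,7] = [6,7] − [3,7] + [3,6],
  ∂[1,3,4] = [3,4] − [1,4] + [1,3].
This gives a 24×16 integer matrix of rank 15; reducing to Smith normal form yields diagonal entries (1,1,1,1,1,1,1,1,1,1,1,1,1,1,1).

Computing H_k = (kernel of ∂_k) / (image of ∂_{k+1}):

  H_0: rank C_0 − rank ∂_1 = 8 − 7 = 1, and the invariant factors of ∂_1 are all 1, so H_0 = Z.
  H_1: rank ker ∂_1 − rank ∂_2 = (24 − 7) − 15 = 2, and the invariant factors of ∂_2 are all 1, so H_1 = Z^2.
  H_2: rank ker ∂_2 − rank ∂_3 = (16 − 15) − 0 = 1, and there is no ∂_3, so H_2 = Z.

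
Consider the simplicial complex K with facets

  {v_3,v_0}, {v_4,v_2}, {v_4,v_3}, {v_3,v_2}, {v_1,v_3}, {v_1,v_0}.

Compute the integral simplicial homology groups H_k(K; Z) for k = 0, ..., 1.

H_0 ≅ Z,  H_1 ≅ Z^2.

K has 5 vertices, 6 edges.
rank ∂_0 = 0, rank ∂_1 = 4 ⇒ b_0 = 5 − 0 − 4 = 1; all invariant factors of ∂_1 are 1 so no torsion. So H_0 = Z.
rank ∂_1 = 4, rank ∂_2 = 0 ⇒ b_1 = 6 − 4 − 0 = 2. So H_1 = Z^2.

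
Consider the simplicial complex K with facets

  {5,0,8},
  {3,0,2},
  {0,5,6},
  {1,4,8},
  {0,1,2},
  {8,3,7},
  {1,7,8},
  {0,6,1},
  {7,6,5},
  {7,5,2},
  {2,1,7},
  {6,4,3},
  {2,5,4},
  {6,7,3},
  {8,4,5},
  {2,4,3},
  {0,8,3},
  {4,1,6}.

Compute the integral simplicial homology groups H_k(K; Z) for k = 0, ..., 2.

Fix the vertex order 0 < 1 < 2 < 3 < 4 < 5 < 6 < 7 < 8 and write every simplex with vertices in increasing order. Then dim K = 2 and the simplices of K are:

  0-simplices (9): [0], [1], [2], [3], [4], [5], [6], [7], [8]
  1-simplices (27): (27 of them)
  2-simplices (18): [0,1,2], [0,1,6], [0,2,3], [0,3,8], [0,5,6], [0,5,8], [1,2,7], [1,4,6], [1,4,8], [1,7,8], [2,3,4], [2,4,5], [2,5,7], [3,4,6], [3,6,7], [3,7,8], [4,5,8], [5,6,7]

so the chain groups are C_0 ≅ Z^9, C_1 ≅ Z^27, C_2 ≅ Z^18.

∂_1: C_1 → C_0 maps an edge to its endpoints' difference, ∂[p,q] = q − p.
The 9×27 boundary matrix has rank 8 and Smith normal form diag(1,1,1,1,1,1,1,1).

∂_2: C_2 → C_1 sends each 2-simplex [p,q,r] to [q,r] − [p,r] + [p,q]. For instance
  ∂[0,1,6] = [1,6] − [0,6] + [0,1],
  ∂[3,7,8] = [7,8] − [3,8] + [3,7].
The 27×18 boundary matrix has rank 17 and Smith normal form diag(1,1,1,1,1,1,1,1,1,1,1,1,1,1,1,1,1).

Computing H_k = (kernel of ∂_k) / (image of ∂_{k+1}):

  H_0: rank C_0 − rank ∂_1 = 9 − 8 = 1, and the invariant factors of ∂_1 are all 1, so H_0 ≅ Z.
  H_1: rank ker ∂_1 − rank ∂_2 = (27 − 8) − 17 = 2, and the invariant factors of ∂_2 are all 1, so H_1 ≅ Z^2.
  H_2: rank ker ∂_2 − rank ∂_3 = (18 − 17) − 0 = 1, and there is no ∂_3, so H_2 ≅ Z.

As a check, the Euler characteristic is 9 − 27 + 18 = 0, which agrees with 1 − 2 + 1 = 0.
(K is a triangulation of the torus T^2.)

H_0 ≅ Z,  H_1 ≅ Z^2,  H_2 ≅ Z.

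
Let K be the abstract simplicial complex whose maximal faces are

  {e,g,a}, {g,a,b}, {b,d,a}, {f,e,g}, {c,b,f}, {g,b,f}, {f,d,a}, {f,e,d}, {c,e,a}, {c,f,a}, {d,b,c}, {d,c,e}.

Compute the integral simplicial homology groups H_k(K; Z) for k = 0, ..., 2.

H_0 ≅ Z,  H_1 ≅ Z/2,  H_2 = 0.

K has 7 vertices, 18 edges, 12 triangles.
rank ∂_0 = 0, rank ∂_1 = 6 ⇒ b_0 = 7 − 0 − 6 = 1; all invariant factors of ∂_1 are 1 so no torsion. So H_0 = Z.
rank ∂_1 = 6, rank ∂_2 = 12 ⇒ b_1 = 18 − 6 − 12 = 0; ∂_2 has invariant factor(s) [2] giving torsion. So H_1 = Z/2.
rank ∂_2 = 12, rank ∂_3 = 0 ⇒ b_2 = 12 − 12 − 0 = 0. So H_2 = 0.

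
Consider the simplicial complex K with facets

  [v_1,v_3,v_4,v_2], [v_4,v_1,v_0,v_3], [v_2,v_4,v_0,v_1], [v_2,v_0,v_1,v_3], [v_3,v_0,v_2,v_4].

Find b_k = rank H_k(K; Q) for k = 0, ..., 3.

We work with the vertex ordering v_0 < v_1 < v_2 < v_3 < v_4. The simplices of K, each written with vertices in increasing order, are:

  0-simplices (5): [v_0], [v_1], [v_2], [v_3], [v_4]
  1-simplices (10): [v_0,v_1], [v_0,v_2], [v_0,v_3], [v_0,v_4], [v_1,v_2], [v_1,v_3], [v_1,v_4], [v_2,v_3], [v_2,v_4], [v_3,v_4]
  2-simplices (10): [v_0,v_1,v_2], [v_0,v_1,v_3], [v_0,v_1,v_4], [v_0,v_2,v_3], [v_0,v_2,v_4], [v_0,v_3,v_4], [v_1,v_2,v_3], [v_1,v_2,v_4], [v_1,v_3,v_4], [v_2,v_3,v_4]
  3-simplices (5): [v_0,v_1,v_2,v_3], [v_0,v_1,v_2,v_4], [v_0,v_1,v_3,v_4], [v_0,v_2,v_3,v_4], [v_1,v_2,v_3,v_4]

Hence C_0 ≅ Z^5, C_1 ≅ Z^10, C_2 ≅ Z^10, C_3 ≅ Z^5.

The boundary map ∂_1: C_1 → C_0 maps an edge to its endpoints' difference, ∂[p,q] = q − p.
The 5×10 boundary matrix has rank 4 and Smith normal form diag(1,1,1,1).

∂_2: C_2 → C_1 sends each 2-simplex [p,q,r] to [q,r] − [p,r] + [p,q]. For instance
  ∂[v_0,v_2,v_3] = [v_2,v_3] − [v_0,v_3] + [v_0,v_2],
  ∂[v_1,v_2,v_4] = [v_2,v_4] − [v_1,v_4] + [v_1,v_2].
The 10×10 boundary matrix has rank 6 and Smith normal form diag(1,1,1,1,1,1).

∂_3: C_3 → C_2 sends each 3-simplex σ to the alternating sum Σ_i (−1)^i (σ with its i-th vertex removed). For instance
  ∂[v_0,v_1,v_3,v_4] = [v_1,v_3,v_4] − [v_0,v_3,v_4] + [v_0,v_1,v_4] − [v_0,v_1,v_3],
  ∂[v_1,v_2,v_3,v_4] = [v_2,v_3,v_4] − [v_1,v_3,v_4] + [v_1,v_2,v_4] − [v_1,v_2,v_3].
The 10×5 boundary matrix has rank 4 and Smith normal form diag(1,1,1,1).

From H_k ≅ ker(∂_k) / im(∂_{k+1}) we obtain:

  H_0: rank C_0 − rank ∂_1 = 5 − 4 = 1, and the invariant factors of ∂_1 are all 1, so H_0 = Z.
  H_1: rank ker ∂_1 − rank ∂_2 = (10 − 4) − 6 = 0, and the invariant factors of ∂_2 are all 1, so H_1 = 0.
  H_2: rank ker ∂_2 − rank ∂_3 = (10 − 6) − 4 = 0, and the invariant factors of ∂_3 are all 1, so H_2 = 0.
  H_3: rank ker ∂_3 − rank ∂_4 = (5 − 4) − 0 = 1, and there is no ∂_4, so H_3 = Z.

(K is a triangulation of the 3-sphere S^3.)

Hence the Betti numbers are b_0 = 1, b_1 = 0, b_2 = 0, b_3 = 1.

b_0 = 1, b_1 = 0, b_2 = 0, b_3 = 1.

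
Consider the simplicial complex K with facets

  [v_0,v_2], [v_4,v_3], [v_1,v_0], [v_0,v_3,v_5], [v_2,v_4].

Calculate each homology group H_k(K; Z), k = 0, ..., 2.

Order the vertices as v_0 < v_1 < v_2 < v_3 < v_4 < v_5. Listing each simplex with vertices in this order, K has dimension 2 with simplices:

  0-simplices (6): [v_0], [v_1], [v_2], [v_3], [v_4], [v_5]
  1-simplices (7): [v_0,v_1], [v_0,v_2], [v_0,v_3], [v_0,v_5], [v_2,v_4], [v_3,v_4], [v_3,v_5]
  2-simplices (1): [v_0,v_3,v_5]

giving chain groups C_0 ≅ Z^6, C_1 ≅ Z^7, C_2 ≅ Z^1.

The boundary map ∂_1: C_1 → C_0 is given by ∂[p,q] = [q] − [p].
This gives a 6×7 integer matrix of rank 5; reducing to Smith normal form yields diagonal entries (1,1,1,1,1).

The boundary map ∂_2: C_2 → C_1 acts by ∂[p,q,r] = [q,r] − [p,r] + [p,q]. For instance
  ∂[v_0,v_3,v_5] = [v_3,v_5] − [v_0,v_5] + [v_0,v_3].
The resulting 7×1 matrix has rank 1, and its Smith normal form has invariant factors (1).

From H_k ≅ ker(∂_k) / im(∂_{k+1}) we obtain:

  H_0: rank C_0 − rank ∂_1 = 6 − 5 = 1, and the invariant factors of ∂_1 are all 1, so H_0 = Z.
  H_1: rank ker ∂_1 − rank ∂_2 = (7 − 5) − 1 = 1, and the invariant factors of ∂_2 are all 1, so H_1 = Z.
  H_2: rank ker ∂_2 − rank ∂_3 = (1 − 1) − 0 = 0, and there is no ∂_3, so H_2 = 0.

As a check, the Euler characteristic is 6 − 7 + 1 = 0, which agrees with 1 − 1 + 0 = 0.

H_0 ≅ Z,  H_1 ≅ Z,  H_2 = 0.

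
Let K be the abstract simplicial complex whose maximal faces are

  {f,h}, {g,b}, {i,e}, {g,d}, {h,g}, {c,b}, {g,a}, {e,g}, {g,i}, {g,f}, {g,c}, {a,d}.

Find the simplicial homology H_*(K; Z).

H_0 = Z,  H_1 = Z^4.

Fix the vertex order a < b < c < d < e < f < g < h < i and write every simplex with vertices in increasing order. Then dim K = 1 and the simplices of K are:

  0-simplices (9): a, b, c, d, e, f, g, h, i
  1-simplices (12): ad, ag, bc, bg, cg, dg, eg, ei, fg, fh, gh, gi

so the chain groups are C_0 ≅ Z^9, C_1 ≅ Z^12.

The boundary map ∂_1: C_1 → C_0 is given by ∂[p,q] = [q] − [p]. For instance
  ∂fg = g − f.
The 9×12 boundary matrix has rank 8 and Smith normal form diag(1,1,1,1,1,1,1,1).

Now H_k = ker ∂_k / im ∂_{k+1}, so:

  H_0: rank C_0 − rank ∂_1 = 9 − 8 = 1, and the invariant factors of ∂_1 are all 1, so H_0 = Z.
  H_1: rank ker ∂_1 − rank ∂_2 = (12 − 8) − 0 = 4, and there is no ∂_2, so H_1 = Z^4.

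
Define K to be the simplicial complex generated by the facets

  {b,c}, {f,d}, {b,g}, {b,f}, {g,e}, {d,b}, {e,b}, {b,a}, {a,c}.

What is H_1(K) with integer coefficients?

H_1 ≅ Z^3.

Fix the vertex order a < b < c < d < e < f < g and write every simplex with vertices in increasing order. Then dim K = 1 and the simplices of K are:

  0-simplices (7): a, b, c, d, e, f, g
  1-simplices (9): ab, ac, bc, bd, be, bf, bg, df, eg

so the chain groups are C_0 ≅ Z^7, C_1 ≅ Z^9.

Boundary ∂_1: C_1 → C_0 maps an edge to its endpoints' difference, ∂[p,q] = q − p. For instance
  ∂bc = c − b.
As a 7×9 matrix over Z this has rank 6, with invariant factors (1,1,1,1,1,1).

From H_k ≅ ker(∂_k) / im(∂_{k+1}) we obtain:

  H_1: rank ker ∂_1 − rank ∂_2 = (9 − 6) − 0 = 3, and there is no ∂_2, so H_1 ≅ Z^3.

(K is a triangulation of a wedge of 3 circles.)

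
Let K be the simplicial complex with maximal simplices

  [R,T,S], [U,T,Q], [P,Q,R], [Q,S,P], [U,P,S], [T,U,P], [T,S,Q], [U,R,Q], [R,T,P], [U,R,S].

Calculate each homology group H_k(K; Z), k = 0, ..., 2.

H_0 = Z,  H_1 = Z/2Z,  H_2 = 0.

Fix the vertex order P < Q < R < S < T < U and write every simplex with vertices in increasing order. Then dim K = 2 and the simplices of K are:

  0-simplices (6): P, Q, R, S, T, U
  1-simplices (15): PQ, PR, PS, PT, PU, QR, QS, QT, QU, RS, RT, RU, ST, SU, TU
  2-simplices (10): PQR, PQS, PRT, PSU, PTU, QRU, QST, QTU, RST, RSU

Hence C_0 ≅ Z^6, C_1 ≅ Z^15, C_2 ≅ Z^10.

The boundary map ∂_1: C_1 → C_0 is given by ∂[p,q] = [q] − [p]. For instance
  ∂ST = T − S.
This gives a 6×15 integer matrix of rank 5; reducing to Smith normal form yields diagonal entries (1,1,1,1,1).

The boundary map ∂_2: C_2 → C_1 maps a triangle to the signed sum of its edges. For instance
  ∂RST = ST − RT + RS,
  ∂PSU = SU − PU + PS.
As a 15×10 matrix over Z this has rank 10, with invariant factors (1,1,1,1,1,1,1,1,1,2).

Now H_k = ker ∂_k / im ∂_{k+1}, so:

  H_0: rank C_0 − rank ∂_1 = 6 − 5 = 1, and the invariant factors of ∂_1 are all 1, so H_0 = Z.
  H_1: rank ker ∂_1 − rank ∂_2 = (15 − 5) − 10 = 0, and ∂_2 has invariant factor 2 > 1, so H_1 = Z/2Z.
  H_2: rank ker ∂_2 − rank ∂_3 = (10 − 10) − 0 = 0, and there is no ∂_3, so H_2 = 0.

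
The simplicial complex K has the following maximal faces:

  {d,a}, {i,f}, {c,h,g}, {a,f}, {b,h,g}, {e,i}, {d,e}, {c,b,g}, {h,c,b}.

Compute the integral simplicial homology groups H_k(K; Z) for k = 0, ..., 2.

H_0 ≅ Z^2,  H_1 ≅ Z,  H_2 ≅ Z.

Take the total order a < b < c < d < e < f < g < h < i on the vertex set. Then K (dimension 2) consists of the simplices:

  0-simplices (9): a, b, c, d, e, f, g, h, i
  1-simplices (11): ad, af, bc, bg, bh, cg, ch, de, ei, fi, gh
  2-simplices (4): bcg, bch, bgh, cgh

giving chain groups C_0 ≅ Z^9, C_1 ≅ Z^11, C_2 ≅ Z^4.

The boundary map ∂_1: C_1 → C_0 maps an edge to its endpoints' difference, ∂[p,q] = q − p.
The 9×11 boundary matrix has rank 7 and Smith normal form diag(1,1,1,1,1,1,1).

∂_2: C_2 → C_1 sends each 2-simplex [p,q,r] to [q,r] − [p,r] + [p,q]. For instance
  ∂cgh = gh − ch + cg,
  ∂bch = ch − bh + bc.
As a 11×4 matrix over Z this has rank 3, with invariant factors (1,1,1).

Computing H_k = (kernel of ∂_k) / (image of ∂_{k+1}):

  H_0: rank C_0 − rank ∂_1 = 9 − 7 = 2, and the invariant factors of ∂_1 are all 1, so H_0 ≅ Z^2.
  H_1: rank ker ∂_1 − rank ∂_2 = (11 − 7) − 3 = 1, and the invariant factors of ∂_2 are all 1, so H_1 ≅ Z.
  H_2: rank ker ∂_2 − rank ∂_3 = (4 − 3) − 0 = 1, and there is no ∂_3, so H_2 ≅ Z.

As a check, the Euler characteristic is 9 − 11 + 4 = 2, which agrees with 2 − 1 + 1 = 2.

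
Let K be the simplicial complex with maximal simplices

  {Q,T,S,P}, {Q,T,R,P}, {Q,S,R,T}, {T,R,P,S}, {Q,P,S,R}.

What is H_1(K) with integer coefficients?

H_1 ≅ 0.

Order the vertices as P < Q < R < S < T. Listing each simplex with vertices in this order, K has dimension 3 with simplices:

  0-simplices (5): P, Q, R, S, T
  1-simplices (10): PQ, PR, PS, PT, QR, QS, QT, RS, RT, ST
  2-simplices (10): PQR, PQS, PQT, PRS, PRT, PST, QRS, QRT, QST, RST
  3-simplices (5): PQRS, PQRT, PQST, PRST, QRST

so the chain groups are C_0 ≅ Z^5, C_1 ≅ Z^10, C_2 ≅ Z^10, C_3 ≅ Z^5.

The boundary map ∂_1: C_1 → C_0 is given by ∂[p,q] = [q] − [p]. For instance
  ∂QS = S − Q.
The resulting 5×10 matrix has rank 4, and its Smith normal form has invariant factors (1,1,1,1).

The boundary map ∂_2: C_2 → C_1 maps a triangle to the signed sum of its edges. For instance
  ∂PRT = RT − PT + PR,
  ∂PST = ST − PT + PS.
The resulting 10×10 matrix has rank 6, and its Smith normal form has invariant factors (1,1,1,1,1,1).

Boundary ∂_3: C_3 → C_2 sends each 3-simplex σ to the alternating sum Σ_i (−1)^i (σ with its i-th vertex removed). For instance
  ∂PQST = QST − PST + PQT − PQS,
  ∂PQRS = QRS − PRS + PQS − PQR.
As a 10×5 matrix over Z this has rank 4, with invariant factors (1,1,1,1).

Now H_k = ker ∂_k / im ∂_{k+1}, so:

  H_1: rank ker ∂_1 − rank ∂_2 = (10 − 4) − 6 = 0, and the invariant factors of ∂_2 are all 1, so H_1 = 0.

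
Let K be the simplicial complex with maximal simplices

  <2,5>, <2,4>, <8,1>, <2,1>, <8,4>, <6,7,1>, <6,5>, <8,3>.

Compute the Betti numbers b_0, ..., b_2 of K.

b_0 = 1, b_1 = 2, b_2 = 0.

Fix the vertex order 1 < 2 < 3 < 4 < 5 < 6 < 7 < 8 and write every simplex with vertices in increasing order. Then dim K = 2 and the simplices of K are:

  0-simplices (8): [1], [2], [3], [4], [5], [6], [7], [8]
  1-simplices (10): [1,2], [1,6], [1,7], [1,8], [2,4], [2,5], [3,8], [4,8], [5,6], [6,7]
  2-simplices (1): [1,6,7]

so the chain groups are C_0 ≅ Z^8, C_1 ≅ Z^10, C_2 ≅ Z^1.

Boundary ∂_1: C_1 → C_0 maps an edge to its endpoints' difference, ∂[p,q] = q − p. For instance
  ∂[1,6] = [6] − [1].
This gives a 8×10 integer matrix of rank 7; reducing to Smith normal form yields diagonal entries (1,1,1,1,1,1,1).

Boundary ∂_2: C_2 → C_1 sends each 2-simplex [p,q,r] to [q,r] − [p,r] + [p,q]. For instance
  ∂[1,6,7] = [6,7] − [1,7] + [1,6].
As a 10×1 matrix over Z this has rank 1, with invariant factors (1).

From H_k ≅ ker(∂_k) / im(∂_{k+1}) we obtain:

  H_0: rank C_0 − rank ∂_1 = 8 − 7 = 1, and the invariant factors of ∂_1 are all 1, so H_0 ≅ Z.
  H_1: rank ker ∂_1 − rank ∂_2 = (10 − 7) − 1 = 2, and the invariant factors of ∂_2 are all 1, so H_1 ≅ Z^2.
  H_2: rank ker ∂_2 − rank ∂_3 = (1 − 1) − 0 = 0, and there is no ∂_3, so H_2 ≅ 0.

Hence the Betti numbers are b_0 = 1, b_1 = 2, b_2 = 0.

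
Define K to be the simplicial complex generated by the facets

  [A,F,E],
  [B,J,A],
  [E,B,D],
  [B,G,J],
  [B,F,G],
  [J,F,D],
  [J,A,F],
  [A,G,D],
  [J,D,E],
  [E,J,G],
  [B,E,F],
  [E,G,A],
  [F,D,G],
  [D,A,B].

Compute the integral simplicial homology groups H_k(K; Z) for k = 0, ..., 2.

We work with the vertex ordering A < B < D < E < F < G < J. The simplices of K, each written with vertices in increasing order, are:

  0-simplices (7): A, B, D, E, F, G, J
  1-simplices (21): AB, AD, AE, AF, AG, AJ, BD, BE, BF, BG, BJ, DE, DF, DG, DJ, EF, EG, EJ, FG, FJ, GJ
  2-simplices (14): ABD, ABJ, ADG, AEF, AEG, AFJ, BDE, BEF, BFG, BGJ, DEJ, DFG, DFJ, EGJ

so the chain groups are C_0 ≅ Z^7, C_1 ≅ Z^21, C_2 ≅ Z^14.

The boundary map ∂_1: C_1 → C_0 maps an edge to its endpoints' difference, ∂[p,q] = q − p.
As a 7×21 matrix over Z this has rank 6, with invariant factors (1,1,1,1,1,1).

∂_2: C_2 → C_1 maps a triangle to the signed sum of its edges. For instance
  ∂DEJ = EJ − DJ + DE,
  ∂DFJ = FJ − DJ + DF.
The resulting 21×14 matrix has rank 13, and its Smith normal form has invariant factors (1,1,1,1,1,1,1,1,1,1,1,1,1).

Now H_k = ker ∂_k / im ∂_{k+1}, so:

  H_0: rank C_0 − rank ∂_1 = 7 − 6 = 1, and the invariant factors of ∂_1 are all 1, so H_0 = Z.
  H_1: rank ker ∂_1 − rank ∂_2 = (21 − 6) − 13 = 2, and the invariant factors of ∂_2 are all 1, so H_1 = Z^2.
  H_2: rank ker ∂_2 − rank ∂_3 = (14 − 13) − 0 = 1, and there is no ∂_3, so H_2 = Z.

As a check, the Euler characteristic is 7 − 21 + 14 = 0, which agrees with 1 − 2 + 1 = 0.

H_0 ≅ Z,  H_1 ≅ Z^2,  H_2 ≅ Z.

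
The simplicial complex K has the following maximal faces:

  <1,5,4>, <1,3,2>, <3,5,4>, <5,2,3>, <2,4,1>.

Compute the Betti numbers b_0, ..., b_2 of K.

Fix the vertex order 1 < 2 < 3 < 4 < 5 and write every simplex with vertices in increasing order. Then dim K = 2 and the simplices of K are:

  0-simplices (5): [1], [2], [3], [4], [5]
  1-simplices (10): [1,2], [1,3], [1,4], [1,5], [2,3], [2,4], [2,5], [3,4], [3,5], [4,5]
  2-simplices (5): [1,2,3], [1,2,4], [1,4,5], [2,3,5], [3,4,5]

Hence C_0 ≅ Z^5, C_1 ≅ Z^10, C_2 ≅ Z^5.

The boundary map ∂_1: C_1 → C_0 maps an edge to its endpoints' difference, ∂[p,q] = q − p. For instance
  ∂[2,3] = [3] − [2].
As a 5×10 matrix over Z this has rank 4, with invariant factors (1,1,1,1).

∂_2: C_2 → C_1 sends each 2-simplex [p,q,r] to [q,r] − [p,r] + [p,q]. For instance
  ∂[1,4,5] = [4,5] − [1,5] + [1,4],
  ∂[1,2,3] = [2,3] − [1,3] + [1,2].
This gives a 10×5 integer matrix of rank 5; reducing to Smith normal form yields diagonal entries (1,1,1,1,1).

From H_k ≅ ker(∂_k) / im(∂_{k+1}) we obtain:

  H_0: rank C_0 − rank ∂_1 = 5 − 4 = 1, and the invariant factors of ∂_1 are all 1, so H_0 = Z.
  H_1: rank ker ∂_1 − rank ∂_2 = (10 − 4) − 5 = 1, and the invariant factors of ∂_2 are all 1, so H_1 = Z.
  H_2: rank ker ∂_2 − rank ∂_3 = (5 − 5) − 0 = 0, and there is no ∂_3, so H_2 = 0.

Hence the Betti numbers are b_0 = 1, b_1 = 1, b_2 = 0.

b_0 = 1, b_1 = 1, b_2 = 0.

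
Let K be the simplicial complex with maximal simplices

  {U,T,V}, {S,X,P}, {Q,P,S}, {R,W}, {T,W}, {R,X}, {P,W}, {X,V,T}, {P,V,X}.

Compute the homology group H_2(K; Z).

H_2 ≅ 0.

Take the total order P < Q < R < S < T < U < V < W < X on the vertex set. Then K (dimension 2) consists of the simplices:

  0-simplices (9): P, Q, R, S, T, U, V, W, X
  1-simplices (15): PQ, PS, PV, PW, PX, QS, RW, RX, SX, TU, TV, TW, TX, UV, VX
  2-simplices (5): PQS, PSX, PVX, TUV, TVX

so the chain groups are C_0 ≅ Z^9, C_1 ≅ Z^15, C_2 ≅ Z^5.

The boundary map ∂_1: C_1 → C_0 is given by ∂[p,q] = [q] − [p].
The 9×15 boundary matrix has rank 8 and Smith normal form diag(1,1,1,1,1,1,1,1).

Boundary ∂_2: C_2 → C_1 sends each 2-simplex [p,q,r] to [q,r] − [p,r] + [p,q]. For instance
  ∂TVX = VX − TX + TV,
  ∂PQS = QS − PS + PQ.
As a 15×5 matrix over Z this has rank 5, with invariant factors (1,1,1,1,1).

Reading off H_k = ker ∂_k / im ∂_{k+1}:

  H_2: rank ker ∂_2 − rank ∂_3 = (5 − 5) − 0 = 0, and there is no ∂_3, so H_2 ≅ 0.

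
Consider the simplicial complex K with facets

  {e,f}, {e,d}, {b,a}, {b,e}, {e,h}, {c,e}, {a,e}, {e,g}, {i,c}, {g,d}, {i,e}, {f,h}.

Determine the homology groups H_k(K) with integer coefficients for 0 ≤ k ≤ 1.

H_0 = Z,  H_1 = Z^4.

K has 9 vertices, 12 edges.
rank ∂_0 = 0, rank ∂_1 = 8 ⇒ b_0 = 9 − 0 − 8 = 1; all invariant factors of ∂_1 are 1 so no torsion. So H_0 ≅ Z.
rank ∂_1 = 8, rank ∂_2 = 0 ⇒ b_1 = 12 − 8 − 0 = 4. So H_1 ≅ Z^4.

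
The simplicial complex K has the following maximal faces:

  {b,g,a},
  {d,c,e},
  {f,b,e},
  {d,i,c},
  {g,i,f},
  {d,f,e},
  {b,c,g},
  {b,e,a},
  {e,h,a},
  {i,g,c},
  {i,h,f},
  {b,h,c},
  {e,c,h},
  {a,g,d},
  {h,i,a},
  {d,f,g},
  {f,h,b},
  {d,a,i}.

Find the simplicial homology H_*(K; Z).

H_0 ≅ Z,  H_1 ≅ Z × Z/2,  H_2 = 0.

K has 9 vertices, 27 edges, 18 triangles.
rank ∂_0 = 0, rank ∂_1 = 8 ⇒ b_0 = 9 − 0 − 8 = 1; all invariant factors of ∂_1 are 1 so no torsion. So H_0 ≅ Z.
rank ∂_1 = 8, rank ∂_2 = 18 ⇒ b_1 = 27 − 8 − 18 = 1; ∂_2 has invariant factor(s) [2] giving torsion. So H_1 ≅ Z × Z/2.
rank ∂_2 = 18, rank ∂_3 = 0 ⇒ b_2 = 18 − 18 − 0 = 0. So H_2 ≅ 0.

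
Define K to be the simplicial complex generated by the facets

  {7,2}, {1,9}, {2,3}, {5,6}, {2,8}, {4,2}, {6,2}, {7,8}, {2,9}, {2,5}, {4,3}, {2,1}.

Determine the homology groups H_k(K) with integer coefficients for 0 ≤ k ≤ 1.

Take the total order 1 < 2 < 3 < 4 < 5 < 6 < 7 < 8 < 9 on the vertex set. Then K (dimension 1) consists of the simplices:

  0-simplices (9): [1], [2], [3], [4], [5], [6], [7], [8], [9]
  1-simplices (12): [1,2], [1,9], [2,3], [2,4], [2,5], [2,6], [2,7], [2,8], [2,9], [3,4], [5,6], [7,8]

Hence C_0 ≅ Z^9, C_1 ≅ Z^12.

∂_1: C_1 → C_0 is given by ∂[p,q] = [q] − [p].
The 9×12 boundary matrix has rank 8 and Smith normal form diag(1,1,1,1,1,1,1,1).

Now H_k = ker ∂_k / im ∂_{k+1}, so:

  H_0: rank C_0 − rank ∂_1 = 9 − 8 = 1, and the invariant factors of ∂_1 are all 1, so H_0 ≅ Z.
  H_1: rank ker ∂_1 − rank ∂_2 = (12 − 8) − 0 = 4, and there is no ∂_2, so H_1 ≅ Z^4.

As a check, the Euler characteristic is 9 − 12 = -3, which agrees with 1 − 4 = -3.

H_0 = Z,  H_1 = Z^4.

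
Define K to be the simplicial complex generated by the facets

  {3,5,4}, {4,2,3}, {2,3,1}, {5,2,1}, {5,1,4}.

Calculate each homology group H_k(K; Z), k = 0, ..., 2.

We work with the vertex ordering 1 < 2 < 3 < 4 < 5. The simplices of K, each written with vertices in increasing order, are:

  0-simplices (5): [1], [2], [3], [4], [5]
  1-simplices (10): [1,2], [1,3], [1,4], [1,5], [2,3], [2,4], [2,5], [3,4], [3,5], [4,5]
  2-simplices (5): [1,2,3], [1,2,5], [1,4,5], [2,3,4], [3,4,5]

Hence C_0 ≅ Z^5, C_1 ≅ Z^10, C_2 ≅ Z^5.

Boundary ∂_1: C_1 → C_0 is given by ∂[p,q] = [q] − [p]. For instance
  ∂[3,5] = [5] − [3].
The 5×10 boundary matrix has rank 4 and Smith normal form diag(1,1,1,1).

The boundary map ∂_2: C_2 → C_1 sends each 2-simplex [p,q,r] to [q,r] − [p,r] + [p,q]. For instance
  ∂[1,4,5] = [4,5] − [1,5] + [1,4],
  ∂[3,4,5] = [4,5] − [3,5] + [3,4].
This gives a 10×5 integer matrix of rank 5; reducing to Smith normal form yields diagonal entries (1,1,1,1,1).

From H_k ≅ ker(∂_k) / im(∂_{k+1}) we obtain:

  H_0: rank C_0 − rank ∂_1 = 5 − 4 = 1, and the invariant factors of ∂_1 are all 1, so H_0 = Z.
  H_1: rank ker ∂_1 − rank ∂_2 = (10 − 4) − 5 = 1, and the invariant factors of ∂_2 are all 1, so H_1 = Z.
  H_2: rank ker ∂_2 − rank ∂_3 = (5 − 5) − 0 = 0, and there is no ∂_3, so H_2 = 0.

As a check, the Euler characteristic is 5 − 10 + 5 = 0, which agrees with 1 − 1 + 0 = 0.

H_0 = Z,  H_1 = Z,  H_2 = 0.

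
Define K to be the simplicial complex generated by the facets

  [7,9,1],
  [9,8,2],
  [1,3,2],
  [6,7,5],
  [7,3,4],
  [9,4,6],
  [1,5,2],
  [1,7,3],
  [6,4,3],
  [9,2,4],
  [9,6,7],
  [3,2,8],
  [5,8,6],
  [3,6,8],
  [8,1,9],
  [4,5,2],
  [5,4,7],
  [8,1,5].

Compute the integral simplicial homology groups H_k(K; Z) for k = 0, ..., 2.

H_0 ≅ Z,  H_1 ≅ Z ⊕ Z/2Z,  H_2 = 0.

We work with the vertex ordering 1 < 2 < 3 < 4 < 5 < 6 < 7 < 8 < 9. The simplices of K, each written with vertices in increasing order, are:

  0-simplices (9): [1], [2], [3], [4], [5], [6], [7], [8], [9]
  1-simplices (27): (27 of them)
  2-simplices (18): [1,2,3], [1,2,5], [1,3,7], [1,5,8], [1,7,9], [1,8,9], [2,3,8], [2,4,5], [2,4,9], [2,8,9], [3,4,6], [3,4,7], [3,6,8], [4,5,7], [4,6,9], [5,6,7], [5,6,8], [6,7,9]

Hence C_0 ≅ Z^9, C_1 ≅ Z^27, C_2 ≅ Z^18.

∂_1: C_1 → C_0 sends each edge [p,q] (with p < q) to q − p.
As a 9×27 matrix over Z this has rank 8, with invariant factors (1,1,1,1,1,1,1,1).

Boundary ∂_2: C_2 → C_1 sends each 2-simplex [p,q,r] to [q,r] − [p,r] + [p,q]. For instance
  ∂[1,5,8] = [5,8] − [1,8] + [1,5],
  ∂[4,6,9] = [6,9] − [4,9] + [4,6].
As a 27×18 matrix over Z this has rank 18, with invariant factors (1,1,1,1,1,1,1,1,1,1,1,1,1,1,1,1,1,2).

Computing H_k = (kernel of ∂_k) / (image of ∂_{k+1}):

  H_0: rank C_0 − rank ∂_1 = 9 − 8 = 1, and the invariant factors of ∂_1 are all 1, so H_0 = Z.
  H_1: rank ker ∂_1 − rank ∂_2 = (27 − 8) − 18 = 1, and ∂_2 has invariant factor 2 > 1, so H_1 = Z ⊕ Z/2Z.
  H_2: rank ker ∂_2 − rank ∂_3 = (18 − 18) − 0 = 0, and there is no ∂_3, so H_2 = 0.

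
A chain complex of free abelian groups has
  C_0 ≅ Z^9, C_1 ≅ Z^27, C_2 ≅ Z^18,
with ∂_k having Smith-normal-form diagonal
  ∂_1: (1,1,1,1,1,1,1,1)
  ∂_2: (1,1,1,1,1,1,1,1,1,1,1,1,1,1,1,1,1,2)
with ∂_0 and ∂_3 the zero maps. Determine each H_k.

H_0 ≅ Z,  H_1 ≅ Z ⊕ Z/2Z,  H_2 = 0.

H_0: b_0 = 9 − 0 − 8 = 1; torsion from ∂_1 factors > 1: none. So H_0 ≅ Z.
H_1: b_1 = 27 − 8 − 18 = 1; torsion from ∂_2 factors > 1: [2]. So H_1 ≅ Z ⊕ Z/2Z.
H_2: b_2 = 18 − 18 − 0 = 0; torsion from ∂_3 factors > 1: none. So H_2 ≅ 0.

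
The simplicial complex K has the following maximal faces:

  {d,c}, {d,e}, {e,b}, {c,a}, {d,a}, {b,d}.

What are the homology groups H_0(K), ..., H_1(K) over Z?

K has 5 vertices, 6 edges.
rank ∂_0 = 0, rank ∂_1 = 4 ⇒ b_0 = 5 − 0 − 4 = 1; all invariant factors of ∂_1 are 1 so no torsion. So H_0 = Z.
rank ∂_1 = 4, rank ∂_2 = 0 ⇒ b_1 = 6 − 4 − 0 = 2. So H_1 = Z^2.

H_0 = Z,  H_1 = Z^2.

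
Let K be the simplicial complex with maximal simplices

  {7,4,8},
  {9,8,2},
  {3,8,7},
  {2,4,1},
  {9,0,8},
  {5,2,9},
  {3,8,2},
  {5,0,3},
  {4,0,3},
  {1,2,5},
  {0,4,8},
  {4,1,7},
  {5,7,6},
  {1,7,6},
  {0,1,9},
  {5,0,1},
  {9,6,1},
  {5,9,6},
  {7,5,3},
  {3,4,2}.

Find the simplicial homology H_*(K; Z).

H_0 ≅ Z,  H_1 ≅ Z ⊕ Z/2,  H_2 = 0.

Take the total order 0 < 1 < 2 < 3 < 4 < 5 < 6 < 7 < 8 < 9 on the vertex set. Then K (dimension 2) consists of the simplices:

  0-simplices (10): [0], [1], [2], [3], [4], [5], [6], [7], [8], [9]
  1-simplices (30): (30 of them)
  2-simplices (20): (20 of them)

Hence C_0 ≅ Z^10, C_1 ≅ Z^30, C_2 ≅ Z^20.

∂_1: C_1 → C_0 maps an edge to its endpoints' difference, ∂[p,q] = q − p.
This gives a 10×30 integer matrix of rank 9; reducing to Smith normal form yields diagonal entries (1,1,1,1,1,1,1,1,1).

The boundary map ∂_2: C_2 → C_1 sends each 2-simplex [p,q,r] to [q,r] − [p,r] + [p,q]. For instance
  ∂[0,8,9] = [8,9] − [0,9] + [0,8],
  ∂[2,3,4] = [3,4] − [2,4] + [2,3].
The resulting 30×20 matrix has rank 20, and its Smith normal form has invariant factors (1,1,1,1,1,1,1,1,1,1,1,1,1,1,1,1,1,1,1,2).

Reading off H_k = ker ∂_k / im ∂_{k+1}:

  H_0: rank C_0 − rank ∂_1 = 10 − 9 = 1, and the invariant factors of ∂_1 are all 1, so H_0 ≅ Z.
  H_1: rank ker ∂_1 − rank ∂_2 = (30 − 9) − 20 = 1, and ∂_2 has invariant factor 2 > 1, so H_1 ≅ Z ⊕ Z/2.
  H_2: rank ker ∂_2 − rank ∂_3 = (20 − 20) − 0 = 0, and there is no ∂_3, so H_2 ≅ 0.

As a check, the Euler characteristic is 10 − 30 + 20 = 0, which agrees with 1 − 1 + 0 = 0.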